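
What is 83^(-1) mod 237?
20

gcd(83, 237) = 1, so the inverse exists.
Extended Euclidean algorithm on (237, 83):
237 = 2 × 83 + 71  ⟹  71 = (1)·237 + (-2)·83
83 = 1 × 71 + 12  ⟹  12 = (-1)·237 + (3)·83
71 = 5 × 12 + 11  ⟹  11 = (6)·237 + (-17)·83
12 = 1 × 11 + 1  ⟹  1 = (-7)·237 + (20)·83
So (20)·83 ≡ 1 (mod 237), i.e. 83^(-1) ≡ 20 (mod 237).
Check: 83 × 20 = 1660 ≡ 1 (mod 237)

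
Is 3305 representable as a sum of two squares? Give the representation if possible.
13² + 56² (a=13, b=56)

Factorization: 3305 = 5 × 661
By Fermat: n is sum of two squares iff every prime p ≡ 3 (mod 4) appears to even power.
All primes ≡ 3 (mod 4) appear to even power.
Search a = 0, 1, 2, … for 3305 - a² a perfect square: first hit at a = 13: 3305 - 169 = 3136 = 56².
3305 = 13² + 56² = 169 + 3136 ✓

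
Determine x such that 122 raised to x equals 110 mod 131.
77

Baby-step giant-step with step n = ⌈√131⌉ = 12.
Baby steps 122^j mod 131 (j:value) for j=0..11: 0:1, 1:122, 2:81, 3:57, 4:11, 5:32, 6:105, 7:103, 8:121, 9:90, 10:107, 11:85.
Giant-step multiplier: 122^(-12) ≡ 122^(130-12) = 122^118 ≡ 25 (mod 131).
Giant steps γ_i = 110·25^i mod 131: γ_0=110, γ_1=130, γ_2=106, γ_3=30, γ_4=95, γ_5=17, γ_6=32 (in table at j=5).
x = i·n + j = 6·12 + 5 = 77.
Check: 122^77 ≡ 110 (mod 131).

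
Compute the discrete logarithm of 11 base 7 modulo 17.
5

Baby-step giant-step with step n = ⌈√17⌉ = 5.
Baby steps 7^j mod 17 (j:value) for j=0..4: 0:1, 1:7, 2:15, 3:3, 4:4.
Giant-step multiplier: 7^(-5) ≡ 7^(16-5) = 7^11 ≡ 14 (mod 17).
Giant steps γ_i = 11·14^i mod 17: γ_0=11, γ_1=1 (in table at j=0).
x = i·n + j = 1·5 + 0 = 5.
Check: 7^5 ≡ 11 (mod 17).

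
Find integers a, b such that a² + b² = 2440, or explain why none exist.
18² + 46² (a=18, b=46)

Factorization: 2440 = 2^3 × 5 × 61
By Fermat: n is sum of two squares iff every prime p ≡ 3 (mod 4) appears to even power.
All primes ≡ 3 (mod 4) appear to even power.
Search a = 0, 1, 2, … for 2440 - a² a perfect square: first hit at a = 18: 2440 - 324 = 2116 = 46².
2440 = 18² + 46² = 324 + 2116 ✓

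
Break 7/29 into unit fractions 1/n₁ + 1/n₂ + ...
1/5 + 1/25 + 1/725

Greedy algorithm:
7/29: ceiling(29/7) = 5, use 1/5
6/145: ceiling(145/6) = 25, use 1/25
1/725: ceiling(725/1) = 725, use 1/725
Result: 7/29 = 1/5 + 1/25 + 1/725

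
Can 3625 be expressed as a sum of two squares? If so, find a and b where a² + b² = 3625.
5² + 60² (a=5, b=60)

Factorization: 3625 = 5^3 × 29
By Fermat: n is sum of two squares iff every prime p ≡ 3 (mod 4) appears to even power.
All primes ≡ 3 (mod 4) appear to even power.
Search a = 0, 1, 2, … for 3625 - a² a perfect square: first hit at a = 5: 3625 - 25 = 3600 = 60².
3625 = 5² + 60² = 25 + 3600 ✓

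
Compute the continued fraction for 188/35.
[5; 2, 1, 2, 4]

Euclidean algorithm steps:
188 = 5 × 35 + 13
35 = 2 × 13 + 9
13 = 1 × 9 + 4
9 = 2 × 4 + 1
4 = 4 × 1 + 0
Continued fraction: [5; 2, 1, 2, 4]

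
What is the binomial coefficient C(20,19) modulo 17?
3

Using Lucas' theorem:
Write n=20 and k=19 in base 17:
n in base 17: [1, 3]
k in base 17: [1, 2]
C(20,19) mod 17 = ∏ C(n_i, k_i) mod 17
Digit binomials (mod 17): C(1,1) = 1; C(3,2) = 3
Product: 1 × 3 = 3 ≡ 3 (mod 17)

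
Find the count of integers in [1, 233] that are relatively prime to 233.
232

233 = 233
φ(n) = n × ∏(1 - 1/p) for each prime p dividing n
φ(233) = 233 × (1 - 1/233) = 232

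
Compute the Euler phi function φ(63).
36

63 = 3^2 × 7
φ(n) = n × ∏(1 - 1/p) for each prime p dividing n
φ(63) = 63 × (1 - 1/3) × (1 - 1/7) = 36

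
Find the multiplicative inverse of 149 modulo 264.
101

gcd(149, 264) = 1, so the inverse exists.
Extended Euclidean algorithm on (264, 149):
264 = 1 × 149 + 115  ⟹  115 = (1)·264 + (-1)·149
149 = 1 × 115 + 34  ⟹  34 = (-1)·264 + (2)·149
115 = 3 × 34 + 13  ⟹  13 = (4)·264 + (-7)·149
34 = 2 × 13 + 8  ⟹  8 = (-9)·264 + (16)·149
13 = 1 × 8 + 5  ⟹  5 = (13)·264 + (-23)·149
8 = 1 × 5 + 3  ⟹  3 = (-22)·264 + (39)·149
5 = 1 × 3 + 2  ⟹  2 = (35)·264 + (-62)·149
3 = 1 × 2 + 1  ⟹  1 = (-57)·264 + (101)·149
So (101)·149 ≡ 1 (mod 264), i.e. 149^(-1) ≡ 101 (mod 264).
Check: 149 × 101 = 15049 ≡ 1 (mod 264)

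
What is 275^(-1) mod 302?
123

gcd(275, 302) = 1, so the inverse exists.
Extended Euclidean algorithm on (302, 275):
302 = 1 × 275 + 27  ⟹  27 = (1)·302 + (-1)·275
275 = 10 × 27 + 5  ⟹  5 = (-10)·302 + (11)·275
27 = 5 × 5 + 2  ⟹  2 = (51)·302 + (-56)·275
5 = 2 × 2 + 1  ⟹  1 = (-112)·302 + (123)·275
So (123)·275 ≡ 1 (mod 302), i.e. 275^(-1) ≡ 123 (mod 302).
Check: 275 × 123 = 33825 ≡ 1 (mod 302)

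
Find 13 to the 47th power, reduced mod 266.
97

Repeated squaring. Binary of 47 = 101111.
13^1 ≡ 13 (mod 266); 13^2 ≡ 169 (mod 266); 13^4 ≡ 99 (mod 266); 13^8 ≡ 225 (mod 266); 13^16 ≡ 85 (mod 266); 13^32 ≡ 43 (mod 266)
13^47 = 13^1 × 13^2 × 13^4 × 13^8 × 13^32 ≡ 97 (mod 266)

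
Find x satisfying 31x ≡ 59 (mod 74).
x ≡ 21 (mod 74)

gcd(31, 74) = 1, which divides 59, so solutions exist.
Find 31^(-1) mod 74 by the extended Euclidean algorithm:
74 = 2 × 31 + 12  ⟹  12 = (1)·74 + (-2)·31
31 = 2 × 12 + 7  ⟹  7 = (-2)·74 + (5)·31
12 = 1 × 7 + 5  ⟹  5 = (3)·74 + (-7)·31
7 = 1 × 5 + 2  ⟹  2 = (-5)·74 + (12)·31
5 = 2 × 2 + 1  ⟹  1 = (13)·74 + (-31)·31
So (-31)·31 ≡ 1 (mod 74), i.e. 31^(-1) ≡ -31 ≡ 43 (mod 74).
x ≡ 43 × 59 = 2537 ≡ 21 (mod 74).
Check: 31 × 21 = 651 ≡ 59 (mod 74).
Unique solution: x ≡ 21 (mod 74)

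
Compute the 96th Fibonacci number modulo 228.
84

Matrix identity: Q^n = [[F_(n+1), F_n], [F_n, F_(n-1)]] with Q = [[1,1],[1,0]].
n = 96 = 1100000₂. Square-and-multiply, entries mod 228:
Q^1 = [[1,1],[1,0]]
Q^3 = (Q^1)²·Q = [[3,2],[2,1]]
Q^6 = (Q^3)² = [[13,8],[8,5]]
Q^12 = (Q^6)² = [[5,144],[144,89]]
Q^24 = (Q^12)² = [[13,84],[84,157]]
Q^48 = (Q^24)² = [[157,144],[144,13]]
Q^96 = (Q^48)² = [[13,84],[84,157]]
F_96 mod 228 = Q^96[0][1] = 84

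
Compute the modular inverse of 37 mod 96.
13

gcd(37, 96) = 1, so the inverse exists.
Extended Euclidean algorithm on (96, 37):
96 = 2 × 37 + 22  ⟹  22 = (1)·96 + (-2)·37
37 = 1 × 22 + 15  ⟹  15 = (-1)·96 + (3)·37
22 = 1 × 15 + 7  ⟹  7 = (2)·96 + (-5)·37
15 = 2 × 7 + 1  ⟹  1 = (-5)·96 + (13)·37
So (13)·37 ≡ 1 (mod 96), i.e. 37^(-1) ≡ 13 (mod 96).
Check: 37 × 13 = 481 ≡ 1 (mod 96)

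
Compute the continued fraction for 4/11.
[0; 2, 1, 3]

Euclidean algorithm steps:
4 = 0 × 11 + 4
11 = 2 × 4 + 3
4 = 1 × 3 + 1
3 = 3 × 1 + 0
Continued fraction: [0; 2, 1, 3]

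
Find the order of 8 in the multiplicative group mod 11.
10

11 is prime, so ord(8) divides φ(11) = 10.
Divisors of 10: 1, 2, 5, 10.
Repeated squaring: 8^1 ≡ 8, 8^2 ≡ 9, 8^4 ≡ 4, 8^8 ≡ 5 (mod 11).
Test 8^d mod 11 for each divisor d in increasing order:
8^1 ≡ 8
8^2 ≡ 9
8^5 = 8^4·8^1 ≡ 10
8^10 = 8^8·8^2 ≡ 1  ← first divisor giving 1
The order is 10.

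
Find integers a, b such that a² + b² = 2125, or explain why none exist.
3² + 46² (a=3, b=46)

Factorization: 2125 = 5^3 × 17
By Fermat: n is sum of two squares iff every prime p ≡ 3 (mod 4) appears to even power.
All primes ≡ 3 (mod 4) appear to even power.
Search a = 0, 1, 2, … for 2125 - a² a perfect square: first hit at a = 3: 2125 - 9 = 2116 = 46².
2125 = 3² + 46² = 9 + 2116 ✓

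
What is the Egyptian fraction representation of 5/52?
1/11 + 1/191 + 1/109252

Greedy algorithm:
5/52: ceiling(52/5) = 11, use 1/11
3/572: ceiling(572/3) = 191, use 1/191
1/109252: ceiling(109252/1) = 109252, use 1/109252
Result: 5/52 = 1/11 + 1/191 + 1/109252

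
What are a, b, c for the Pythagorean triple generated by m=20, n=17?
(111, 680, 689)

Euclid's formula: a = m² - n², b = 2mn, c = m² + n²
m = 20, n = 17
a = 20² - 17² = 400 - 289 = 111
b = 2 × 20 × 17 = 680
c = 20² + 17² = 400 + 289 = 689
Verification: 111² + 680² = 12321 + 462400 = 474721 = 689² ✓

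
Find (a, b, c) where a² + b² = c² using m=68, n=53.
(1815, 7208, 7433)

Euclid's formula: a = m² - n², b = 2mn, c = m² + n²
m = 68, n = 53
a = 68² - 53² = 4624 - 2809 = 1815
b = 2 × 68 × 53 = 7208
c = 68² + 53² = 4624 + 2809 = 7433
Verification: 1815² + 7208² = 3294225 + 51955264 = 55249489 = 7433² ✓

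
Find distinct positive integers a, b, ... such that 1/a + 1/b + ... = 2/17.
1/9 + 1/153

Greedy algorithm:
2/17: ceiling(17/2) = 9, use 1/9
1/153: ceiling(153/1) = 153, use 1/153
Result: 2/17 = 1/9 + 1/153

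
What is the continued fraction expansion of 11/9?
[1; 4, 2]

Euclidean algorithm steps:
11 = 1 × 9 + 2
9 = 4 × 2 + 1
2 = 2 × 1 + 0
Continued fraction: [1; 4, 2]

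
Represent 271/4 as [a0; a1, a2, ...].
[67; 1, 3]

Euclidean algorithm steps:
271 = 67 × 4 + 3
4 = 1 × 3 + 1
3 = 3 × 1 + 0
Continued fraction: [67; 1, 3]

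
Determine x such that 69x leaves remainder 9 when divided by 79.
x ≡ 7 (mod 79)

gcd(69, 79) = 1, which divides 9, so solutions exist.
Find 69^(-1) mod 79 by the extended Euclidean algorithm:
79 = 1 × 69 + 10  ⟹  10 = (1)·79 + (-1)·69
69 = 6 × 10 + 9  ⟹  9 = (-6)·79 + (7)·69
10 = 1 × 9 + 1  ⟹  1 = (7)·79 + (-8)·69
So (-8)·69 ≡ 1 (mod 79), i.e. 69^(-1) ≡ -8 ≡ 71 (mod 79).
x ≡ 71 × 9 = 639 ≡ 7 (mod 79).
Check: 69 × 7 = 483 ≡ 9 (mod 79).
Unique solution: x ≡ 7 (mod 79)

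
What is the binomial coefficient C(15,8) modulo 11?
0

Using Lucas' theorem:
Write n=15 and k=8 in base 11:
n in base 11: [1, 4]
k in base 11: [0, 8]
C(15,8) mod 11 = ∏ C(n_i, k_i) mod 11
Digit binomials (mod 11): C(1,0) = 1; C(4,8) = 0 (k_i > n_i)
Product: 1 × 0 = 0 ≡ 0 (mod 11)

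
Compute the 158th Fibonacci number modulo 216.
161

Matrix identity: Q^n = [[F_(n+1), F_n], [F_n, F_(n-1)]] with Q = [[1,1],[1,0]].
n = 158 = 10011110₂. Square-and-multiply, entries mod 216:
Q^1 = [[1,1],[1,0]]
Q^2 = (Q^1)² = [[2,1],[1,1]]
Q^4 = (Q^2)² = [[5,3],[3,2]]
Q^9 = (Q^4)²·Q = [[55,34],[34,21]]
Q^19 = (Q^9)²·Q = [[69,77],[77,208]]
Q^39 = (Q^19)²·Q = [[51,106],[106,161]]
Q^79 = (Q^39)²·Q = [[21,13],[13,8]]
Q^158 = (Q^79)² = [[178,161],[161,17]]
F_158 mod 216 = Q^158[0][1] = 161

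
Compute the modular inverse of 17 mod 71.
46

gcd(17, 71) = 1, so the inverse exists.
Extended Euclidean algorithm on (71, 17):
71 = 4 × 17 + 3  ⟹  3 = (1)·71 + (-4)·17
17 = 5 × 3 + 2  ⟹  2 = (-5)·71 + (21)·17
3 = 1 × 2 + 1  ⟹  1 = (6)·71 + (-25)·17
So (-25)·17 ≡ 1 (mod 71), i.e. 17^(-1) ≡ -25 ≡ 46 (mod 71).
Check: 17 × 46 = 782 ≡ 1 (mod 71)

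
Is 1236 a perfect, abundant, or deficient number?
abundant

Proper divisors of 1236: sum = 1 + 2 + 3 + 4 + 6 + 12 + 103 + 206 + 309 + 412 + 618 = 1676
Since 1676 > 1236, 1236 is abundant.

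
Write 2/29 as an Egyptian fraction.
1/15 + 1/435

Greedy algorithm:
2/29: ceiling(29/2) = 15, use 1/15
1/435: ceiling(435/1) = 435, use 1/435
Result: 2/29 = 1/15 + 1/435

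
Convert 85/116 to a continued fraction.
[0; 1, 2, 1, 2, 1, 7]

Euclidean algorithm steps:
85 = 0 × 116 + 85
116 = 1 × 85 + 31
85 = 2 × 31 + 23
31 = 1 × 23 + 8
23 = 2 × 8 + 7
8 = 1 × 7 + 1
7 = 7 × 1 + 0
Continued fraction: [0; 1, 2, 1, 2, 1, 7]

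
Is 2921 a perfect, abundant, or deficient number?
deficient

Proper divisors of 2921: sum = 1 + 23 + 127 = 151
Since 151 < 2921, 2921 is deficient.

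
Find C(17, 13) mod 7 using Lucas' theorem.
0

Using Lucas' theorem:
Write n=17 and k=13 in base 7:
n in base 7: [2, 3]
k in base 7: [1, 6]
C(17,13) mod 7 = ∏ C(n_i, k_i) mod 7
Digit binomials (mod 7): C(2,1) = 2; C(3,6) = 0 (k_i > n_i)
Product: 2 × 0 = 0 ≡ 0 (mod 7)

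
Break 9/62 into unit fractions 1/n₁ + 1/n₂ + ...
1/7 + 1/434

Greedy algorithm:
9/62: ceiling(62/9) = 7, use 1/7
1/434: ceiling(434/1) = 434, use 1/434
Result: 9/62 = 1/7 + 1/434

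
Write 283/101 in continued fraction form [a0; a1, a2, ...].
[2; 1, 4, 20]

Euclidean algorithm steps:
283 = 2 × 101 + 81
101 = 1 × 81 + 20
81 = 4 × 20 + 1
20 = 20 × 1 + 0
Continued fraction: [2; 1, 4, 20]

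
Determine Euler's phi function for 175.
120

175 = 5^2 × 7
φ(n) = n × ∏(1 - 1/p) for each prime p dividing n
φ(175) = 175 × (1 - 1/5) × (1 - 1/7) = 120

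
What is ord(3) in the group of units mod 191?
95

191 is prime, so ord(3) divides φ(191) = 190.
Divisors of 190: 1, 2, 5, 10, 19, 38, 95, 190.
Repeated squaring: 3^1 ≡ 3, 3^2 ≡ 9, 3^4 ≡ 81, 3^8 ≡ 67, 3^16 ≡ 96, 3^32 ≡ 48, 3^64 ≡ 12, 3^128 ≡ 144 (mod 191).
Test 3^d mod 191 for each divisor d in increasing order:
3^1 ≡ 3
3^2 ≡ 9
3^5 = 3^4·3^1 ≡ 52
3^10 = 3^8·3^2 ≡ 30
3^19 = 3^16·3^2·3^1 ≡ 109
3^38 = 3^32·3^4·3^2 ≡ 39
3^95 = 3^64·3^16·3^8·3^4·3^2·3^1 ≡ 1  ← first divisor giving 1
The order is 95.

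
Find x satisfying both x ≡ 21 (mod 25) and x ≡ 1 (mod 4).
21

Using Chinese Remainder Theorem:
M = 25 × 4 = 100
M1 = 4, M2 = 25
y1 = 4^(-1) mod 25 = 19
y2 = 25^(-1) mod 4 = 1
x = (21×4×19 + 1×25×1) mod 100 = 21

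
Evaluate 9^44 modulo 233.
175

Repeated squaring. Binary of 44 = 101100.
9^1 ≡ 9 (mod 233); 9^2 ≡ 81 (mod 233); 9^4 ≡ 37 (mod 233); 9^8 ≡ 204 (mod 233); 9^16 ≡ 142 (mod 233); 9^32 ≡ 126 (mod 233)
9^44 = 9^4 × 9^8 × 9^32 ≡ 175 (mod 233)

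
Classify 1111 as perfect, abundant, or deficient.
deficient

Proper divisors of 1111: sum = 1 + 11 + 101 = 113
Since 113 < 1111, 1111 is deficient.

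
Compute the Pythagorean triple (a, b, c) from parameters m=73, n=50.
(2829, 7300, 7829)

Euclid's formula: a = m² - n², b = 2mn, c = m² + n²
m = 73, n = 50
a = 73² - 50² = 5329 - 2500 = 2829
b = 2 × 73 × 50 = 7300
c = 73² + 50² = 5329 + 2500 = 7829
Verification: 2829² + 7300² = 8003241 + 53290000 = 61293241 = 7829² ✓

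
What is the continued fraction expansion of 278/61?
[4; 1, 1, 3, 1, 6]

Euclidean algorithm steps:
278 = 4 × 61 + 34
61 = 1 × 34 + 27
34 = 1 × 27 + 7
27 = 3 × 7 + 6
7 = 1 × 6 + 1
6 = 6 × 1 + 0
Continued fraction: [4; 1, 1, 3, 1, 6]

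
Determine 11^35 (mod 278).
261

Repeated squaring. Binary of 35 = 100011.
11^1 ≡ 11 (mod 278); 11^2 ≡ 121 (mod 278); 11^4 ≡ 185 (mod 278); 11^8 ≡ 31 (mod 278); 11^16 ≡ 127 (mod 278); 11^32 ≡ 5 (mod 278)
11^35 = 11^1 × 11^2 × 11^32 ≡ 261 (mod 278)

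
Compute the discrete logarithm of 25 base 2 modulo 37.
10

Baby-step giant-step with step n = ⌈√37⌉ = 7.
Baby steps 2^j mod 37 (j:value) for j=0..6: 0:1, 1:2, 2:4, 3:8, 4:16, 5:32, 6:27.
Giant-step multiplier: 2^(-7) ≡ 2^(36-7) = 2^29 ≡ 24 (mod 37).
Giant steps γ_i = 25·24^i mod 37: γ_0=25, γ_1=8 (in table at j=3).
x = i·n + j = 1·7 + 3 = 10.
Check: 2^10 ≡ 25 (mod 37).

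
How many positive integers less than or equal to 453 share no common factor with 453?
300

453 = 3 × 151
φ(n) = n × ∏(1 - 1/p) for each prime p dividing n
φ(453) = 453 × (1 - 1/3) × (1 - 1/151) = 300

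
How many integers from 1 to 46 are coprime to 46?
22

46 = 2 × 23
φ(n) = n × ∏(1 - 1/p) for each prime p dividing n
φ(46) = 46 × (1 - 1/2) × (1 - 1/23) = 22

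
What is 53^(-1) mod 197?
171

gcd(53, 197) = 1, so the inverse exists.
Extended Euclidean algorithm on (197, 53):
197 = 3 × 53 + 38  ⟹  38 = (1)·197 + (-3)·53
53 = 1 × 38 + 15  ⟹  15 = (-1)·197 + (4)·53
38 = 2 × 15 + 8  ⟹  8 = (3)·197 + (-11)·53
15 = 1 × 8 + 7  ⟹  7 = (-4)·197 + (15)·53
8 = 1 × 7 + 1  ⟹  1 = (7)·197 + (-26)·53
So (-26)·53 ≡ 1 (mod 197), i.e. 53^(-1) ≡ -26 ≡ 171 (mod 197).
Check: 53 × 171 = 9063 ≡ 1 (mod 197)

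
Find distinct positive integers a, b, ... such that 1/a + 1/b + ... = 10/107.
1/11 + 1/393 + 1/231281 + 1/106981570641

Greedy algorithm:
10/107: ceiling(107/10) = 11, use 1/11
3/1177: ceiling(1177/3) = 393, use 1/393
2/462561: ceiling(462561/2) = 231281, use 1/231281
1/106981570641: ceiling(106981570641/1) = 106981570641, use 1/106981570641
Result: 10/107 = 1/11 + 1/393 + 1/231281 + 1/106981570641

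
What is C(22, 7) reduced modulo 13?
10

Using Lucas' theorem:
Write n=22 and k=7 in base 13:
n in base 13: [1, 9]
k in base 13: [0, 7]
C(22,7) mod 13 = ∏ C(n_i, k_i) mod 13
Digit binomials (mod 13): C(1,0) = 1; C(9,7) = 36 ≡ 10
Product: 1 × 10 = 10 ≡ 10 (mod 13)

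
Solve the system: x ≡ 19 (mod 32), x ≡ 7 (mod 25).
307

Using Chinese Remainder Theorem:
M = 32 × 25 = 800
M1 = 25, M2 = 32
y1 = 25^(-1) mod 32 = 9
y2 = 32^(-1) mod 25 = 18
x = (19×25×9 + 7×32×18) mod 800 = 307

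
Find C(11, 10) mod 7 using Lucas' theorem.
4

Using Lucas' theorem:
Write n=11 and k=10 in base 7:
n in base 7: [1, 4]
k in base 7: [1, 3]
C(11,10) mod 7 = ∏ C(n_i, k_i) mod 7
Digit binomials (mod 7): C(1,1) = 1; C(4,3) = 4
Product: 1 × 4 = 4 ≡ 4 (mod 7)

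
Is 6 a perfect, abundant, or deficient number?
perfect

Proper divisors of 6: sum = 1 + 2 + 3 = 6
Since 6 = 6, 6 is perfect.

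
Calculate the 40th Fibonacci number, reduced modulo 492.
123

Matrix identity: Q^n = [[F_(n+1), F_n], [F_n, F_(n-1)]] with Q = [[1,1],[1,0]].
n = 40 = 101000₂. Square-and-multiply, entries mod 492:
Q^1 = [[1,1],[1,0]]
Q^2 = (Q^1)² = [[2,1],[1,1]]
Q^5 = (Q^2)²·Q = [[8,5],[5,3]]
Q^10 = (Q^5)² = [[89,55],[55,34]]
Q^20 = (Q^10)² = [[122,369],[369,245]]
Q^40 = (Q^20)² = [[1,123],[123,370]]
F_40 mod 492 = Q^40[0][1] = 123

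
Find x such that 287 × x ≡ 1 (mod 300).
23

gcd(287, 300) = 1, so the inverse exists.
Extended Euclidean algorithm on (300, 287):
300 = 1 × 287 + 13  ⟹  13 = (1)·300 + (-1)·287
287 = 22 × 13 + 1  ⟹  1 = (-22)·300 + (23)·287
So (23)·287 ≡ 1 (mod 300), i.e. 287^(-1) ≡ 23 (mod 300).
Check: 287 × 23 = 6601 ≡ 1 (mod 300)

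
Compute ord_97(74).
96

97 is prime, so ord(74) divides φ(97) = 96.
Divisors of 96: 1, 2, 3, 4, 6, 8, 12, 16, 24, 32, 48, 96.
Repeated squaring: 74^1 ≡ 74, 74^2 ≡ 44, 74^4 ≡ 93, 74^8 ≡ 16, 74^16 ≡ 62, 74^32 ≡ 61, 74^64 ≡ 35 (mod 97).
Test 74^d mod 97 for each divisor d in increasing order:
74^1 ≡ 74
74^2 ≡ 44
74^3 = 74^2·74^1 ≡ 55
74^4 ≡ 93
74^6 = 74^4·74^2 ≡ 18
74^8 ≡ 16
74^12 = 74^8·74^4 ≡ 33
74^16 ≡ 62
74^24 = 74^16·74^8 ≡ 22
74^32 ≡ 61
74^48 = 74^32·74^16 ≡ 96
74^96 = 74^64·74^32 ≡ 1  ← first divisor giving 1
The order is 96.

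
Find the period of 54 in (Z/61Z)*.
60

61 is prime, so ord(54) divides φ(61) = 60.
Divisors of 60: 1, 2, 3, 4, 5, 6, 10, 12, 15, 20, 30, 60.
Repeated squaring: 54^1 ≡ 54, 54^2 ≡ 49, 54^4 ≡ 22, 54^8 ≡ 57, 54^16 ≡ 16, 54^32 ≡ 12 (mod 61).
Test 54^d mod 61 for each divisor d in increasing order:
54^1 ≡ 54
54^2 ≡ 49
54^3 = 54^2·54^1 ≡ 23
54^4 ≡ 22
54^5 = 54^4·54^1 ≡ 29
54^6 = 54^4·54^2 ≡ 41
54^10 = 54^8·54^2 ≡ 48
54^12 = 54^8·54^4 ≡ 34
54^15 = 54^8·54^4·54^2·54^1 ≡ 50
54^20 = 54^16·54^4 ≡ 47
54^30 = 54^16·54^8·54^4·54^2 ≡ 60
54^60 = 54^32·54^16·54^8·54^4 ≡ 1  ← first divisor giving 1
The order is 60.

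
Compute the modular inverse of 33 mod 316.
249

gcd(33, 316) = 1, so the inverse exists.
Extended Euclidean algorithm on (316, 33):
316 = 9 × 33 + 19  ⟹  19 = (1)·316 + (-9)·33
33 = 1 × 19 + 14  ⟹  14 = (-1)·316 + (10)·33
19 = 1 × 14 + 5  ⟹  5 = (2)·316 + (-19)·33
14 = 2 × 5 + 4  ⟹  4 = (-5)·316 + (48)·33
5 = 1 × 4 + 1  ⟹  1 = (7)·316 + (-67)·33
So (-67)·33 ≡ 1 (mod 316), i.e. 33^(-1) ≡ -67 ≡ 249 (mod 316).
Check: 33 × 249 = 8217 ≡ 1 (mod 316)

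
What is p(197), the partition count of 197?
3068829878530

p(n) counts ways to write n as a sum of positive integers (order ignored).
Euler's pentagonal recurrence: p(k) = p(k-1) + p(k-2) - p(k-5) - p(k-7) + p(k-12) + p(k-15) - ... (offsets j(3j∓1)/2, signs ++--, p(0)=1, p(<0)=0).
DP table for k = 0..196: p(0)=1, p(1)=1, p(2)=2, p(3)=3, p(4)=5, p(5)=7, p(6)=11, p(7)=15, p(8)=22, p(9)=30, p(10)=42, p(11)=56, p(12)=77, p(13)=101, p(14)=135, p(15)=176, p(16)=231, p(17)=297, p(18)=385, p(19)=490, p(20)=627, p(21)=792, p(22)=1002, p(23)=1255, p(24)=1575, p(25)=1958, p(26)=2436, p(27)=3010, p(28)=3718, p(29)=4565, p(30)=5604, p(31)=6842, p(32)=8349, p(33)=10143, p(34)=12310, p(35)=14883, p(36)=17977, p(37)=21637, p(38)=26015, p(39)=31185, p(40)=37338, p(41)=44583, p(42)=53174, p(43)=63261, p(44)=75175, p(45)=89134, p(46)=105558, p(47)=124754, p(48)=147273, p(49)=173525, p(50)=204226, p(51)=239943, p(52)=281589, p(53)=329931, p(54)=386155, p(55)=451276, p(56)=526823, p(57)=614154, p(58)=715220, p(59)=831820, p(60)=966467, p(61)=1121505, p(62)=1300156, p(63)=1505499, p(64)=1741630, p(65)=2012558, p(66)=2323520, p(67)=2679689, p(68)=3087735, p(69)=3554345, p(70)=4087968, p(71)=4697205, p(72)=5392783, p(73)=6185689, p(74)=7089500, p(75)=8118264, p(76)=9289091, p(77)=10619863, p(78)=12132164, p(79)=13848650, p(80)=15796476, p(81)=18004327, p(82)=20506255, p(83)=23338469, p(84)=26543660, p(85)=30167357, p(86)=34262962, p(87)=38887673, p(88)=44108109, p(89)=49995925, p(90)=56634173, p(91)=64112359, p(92)=72533807, p(93)=82010177, p(94)=92669720, p(95)=104651419, p(96)=118114304, p(97)=133230930, p(98)=150198136, p(99)=169229875, p(100)=190569292, p(101)=214481126, p(102)=241265379, p(103)=271248950, p(104)=304801365, p(105)=342325709, p(106)=384276336, p(107)=431149389, p(108)=483502844, p(109)=541946240, p(110)=607163746, p(111)=679903203, p(112)=761002156, p(113)=851376628, p(114)=952050665, p(115)=1064144451, p(116)=1188908248, p(117)=1327710076, p(118)=1482074143, p(119)=1653668665, p(120)=1844349560, p(121)=2056148051, p(122)=2291320912, p(123)=2552338241, p(124)=2841940500, p(125)=3163127352, p(126)=3519222692, p(127)=3913864295, p(128)=4351078600, p(129)=4835271870, p(130)=5371315400, p(131)=5964539504, p(132)=6620830889, p(133)=7346629512, p(134)=8149040695, p(135)=9035836076, p(136)=10015581680, p(137)=11097645016, p(138)=12292341831, p(139)=13610949895, p(140)=15065878135, p(141)=16670689208, p(142)=18440293320, p(143)=20390982757, p(144)=22540654445, p(145)=24908858009, p(146)=27517052599, p(147)=30388671978, p(148)=33549419497, p(149)=37027355200, p(150)=40853235313, p(151)=45060624582, p(152)=49686288421, p(153)=54770336324, p(154)=60356673280, p(155)=66493182097, p(156)=73232243759, p(157)=80630964769, p(158)=88751778802, p(159)=97662728555, p(160)=107438159466, p(161)=118159068427, p(162)=129913904637, p(163)=142798995930, p(164)=156919475295, p(165)=172389800255, p(166)=189334822579, p(167)=207890420102, p(168)=228204732751, p(169)=250438925115, p(170)=274768617130, p(171)=301384802048, p(172)=330495499613, p(173)=362326859895, p(174)=397125074750, p(175)=435157697830, p(176)=476715857290, p(177)=522115831195, p(178)=571701605655, p(179)=625846753120, p(180)=684957390936, p(181)=749474411781, p(182)=819876908323, p(183)=896684817527, p(184)=980462880430, p(185)=1071823774337, p(186)=1171432692373, p(187)=1280011042268, p(188)=1398341745571, p(189)=1527273599625, p(190)=1667727404093, p(191)=1820701100652, p(192)=1987276856363, p(193)=2168627105469, p(194)=2366022741845, p(195)=2580840212973, p(196)=2814570987591.
Final step: p(197) = p(196) + p(195) - p(192) - p(190) + p(185) + p(182) - p(175) - p(171) + p(162) + p(157) - p(146) - p(140) + p(127) + p(120) - p(105) - p(97) + p(80) + p(71) - p(52) - p(42) + p(21) + p(10)
= 2814570987591 + 2580840212973 - 1987276856363 - 1667727404093 + 1071823774337 + 819876908323 - 435157697830 - 301384802048 + 129913904637 + 80630964769 - 27517052599 - 15065878135 + 3913864295 + 1844349560 - 342325709 - 133230930 + 15796476 + 4697205 - 281589 - 53174 + 792 + 42
= 3068829878530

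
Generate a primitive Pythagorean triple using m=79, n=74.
(765, 11692, 11717)

Euclid's formula: a = m² - n², b = 2mn, c = m² + n²
m = 79, n = 74
a = 79² - 74² = 6241 - 5476 = 765
b = 2 × 79 × 74 = 11692
c = 79² + 74² = 6241 + 5476 = 11717
Verification: 765² + 11692² = 585225 + 136702864 = 137288089 = 11717² ✓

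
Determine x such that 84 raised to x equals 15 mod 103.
26

Baby-step giant-step with step n = ⌈√103⌉ = 11.
Baby steps 84^j mod 103 (j:value) for j=0..10: 0:1, 1:84, 2:52, 3:42, 4:26, 5:21, 6:13, 7:62, 8:58, 9:31, 10:29.
Giant-step multiplier: 84^(-11) ≡ 84^(102-11) = 84^91 ≡ 20 (mod 103).
Giant steps γ_i = 15·20^i mod 103: γ_0=15, γ_1=94, γ_2=26 (in table at j=4).
x = i·n + j = 2·11 + 4 = 26.
Check: 84^26 ≡ 15 (mod 103).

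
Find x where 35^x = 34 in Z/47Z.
8

Baby-step giant-step with step n = ⌈√47⌉ = 7.
Baby steps 35^j mod 47 (j:value) for j=0..6: 0:1, 1:35, 2:3, 3:11, 4:9, 5:33, 6:27.
Giant-step multiplier: 35^(-7) ≡ 35^(46-7) = 35^39 ≡ 19 (mod 47).
Giant steps γ_i = 34·19^i mod 47: γ_0=34, γ_1=35 (in table at j=1).
x = i·n + j = 1·7 + 1 = 8.
Check: 35^8 ≡ 34 (mod 47).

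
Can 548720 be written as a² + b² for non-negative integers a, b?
Not possible

Factorization: 548720 = 2^4 × 5 × 19^3
By Fermat: n is sum of two squares iff every prime p ≡ 3 (mod 4) appears to even power.
Prime(s) ≡ 3 (mod 4) with odd exponent: [(19, 3)]
Therefore 548720 cannot be expressed as a² + b².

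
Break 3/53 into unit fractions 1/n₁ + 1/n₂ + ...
1/18 + 1/954

Greedy algorithm:
3/53: ceiling(53/3) = 18, use 1/18
1/954: ceiling(954/1) = 954, use 1/954
Result: 3/53 = 1/18 + 1/954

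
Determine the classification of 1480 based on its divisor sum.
abundant

Proper divisors of 1480: sum = 1 + 2 + 4 + 5 + 8 + 10 + 20 + 37 + 40 + 74 + 148 + 185 + 296 + 370 + 740 = 1940
Since 1940 > 1480, 1480 is abundant.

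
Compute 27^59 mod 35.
13

Repeated squaring. Binary of 59 = 111011.
27^1 ≡ 27 (mod 35); 27^2 ≡ 29 (mod 35); 27^4 ≡ 1 (mod 35); 27^8 ≡ 1 (mod 35); 27^16 ≡ 1 (mod 35); 27^32 ≡ 1 (mod 35)
27^59 = 27^1 × 27^2 × 27^8 × 27^16 × 27^32 ≡ 13 (mod 35)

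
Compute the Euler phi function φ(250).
100

250 = 2 × 5^3
φ(n) = n × ∏(1 - 1/p) for each prime p dividing n
φ(250) = 250 × (1 - 1/2) × (1 - 1/5) = 100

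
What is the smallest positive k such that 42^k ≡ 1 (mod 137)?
136

137 is prime, so ord(42) divides φ(137) = 136.
Divisors of 136: 1, 2, 4, 8, 17, 34, 68, 136.
Repeated squaring: 42^1 ≡ 42, 42^2 ≡ 120, 42^4 ≡ 15, 42^8 ≡ 88, 42^16 ≡ 72, 42^32 ≡ 115, 42^64 ≡ 73, 42^128 ≡ 123 (mod 137).
Test 42^d mod 137 for each divisor d in increasing order:
42^1 ≡ 42
42^2 ≡ 120
42^4 ≡ 15
42^8 ≡ 88
42^17 = 42^16·42^1 ≡ 10
42^34 = 42^32·42^2 ≡ 100
42^68 = 42^64·42^4 ≡ 136
42^136 = 42^128·42^8 ≡ 1  ← first divisor giving 1
The order is 136.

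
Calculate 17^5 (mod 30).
17

Repeated squaring. Binary of 5 = 101.
17^1 ≡ 17 (mod 30); 17^2 ≡ 19 (mod 30); 17^4 ≡ 1 (mod 30)
17^5 = 17^1 × 17^4 ≡ 17 (mod 30)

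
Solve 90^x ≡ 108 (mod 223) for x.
21

Baby-step giant-step with step n = ⌈√223⌉ = 15.
Baby steps 90^j mod 223 (j:value) for j=0..14: 0:1, 1:90, 2:72, 3:13, 4:55, 5:44, 6:169, 7:46, 8:126, 9:190, 10:152, 11:77, 12:17, 13:192, 14:109.
Giant-step multiplier: 90^(-15) ≡ 90^(222-15) = 90^207 ≡ 111 (mod 223).
Giant steps γ_i = 108·111^i mod 223: γ_0=108, γ_1=169 (in table at j=6).
x = i·n + j = 1·15 + 6 = 21.
Check: 90^21 ≡ 108 (mod 223).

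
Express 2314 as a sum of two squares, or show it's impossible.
17² + 45² (a=17, b=45)

Factorization: 2314 = 2 × 13 × 89
By Fermat: n is sum of two squares iff every prime p ≡ 3 (mod 4) appears to even power.
All primes ≡ 3 (mod 4) appear to even power.
Search a = 0, 1, 2, … for 2314 - a² a perfect square: first hit at a = 17: 2314 - 289 = 2025 = 45².
2314 = 17² + 45² = 289 + 2025 ✓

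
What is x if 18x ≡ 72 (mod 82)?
x ≡ 4 (mod 41)

gcd(18, 82) = 2, which divides 72, so solutions exist.
Divide through by 2: 9x ≡ 36 (mod 41).
Find 9^(-1) mod 41 by the extended Euclidean algorithm:
41 = 4 × 9 + 5  ⟹  5 = (1)·41 + (-4)·9
9 = 1 × 5 + 4  ⟹  4 = (-1)·41 + (5)·9
5 = 1 × 4 + 1  ⟹  1 = (2)·41 + (-9)·9
So (-9)·9 ≡ 1 (mod 41), i.e. 9^(-1) ≡ -9 ≡ 32 (mod 41).
x ≡ 32 × 36 = 1152 ≡ 4 (mod 41).
Check: 18 × 4 = 72 ≡ 72 (mod 82).
x ≡ 4 (mod 41), giving 2 solutions mod 82.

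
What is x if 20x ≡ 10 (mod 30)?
x ≡ 2 (mod 3)

gcd(20, 30) = 10, which divides 10, so solutions exist.
Divide through by 10: 2x ≡ 1 (mod 3).
Find 2^(-1) mod 3 by the extended Euclidean algorithm:
3 = 1 × 2 + 1  ⟹  1 = (1)·3 + (-1)·2
So (-1)·2 ≡ 1 (mod 3), i.e. 2^(-1) ≡ -1 ≡ 2 (mod 3).
x ≡ 2 × 1 = 2 ≡ 2 (mod 3).
Check: 20 × 2 = 40 ≡ 10 (mod 30).
x ≡ 2 (mod 3), giving 10 solutions mod 30.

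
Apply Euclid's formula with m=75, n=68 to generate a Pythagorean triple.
(1001, 10200, 10249)

Euclid's formula: a = m² - n², b = 2mn, c = m² + n²
m = 75, n = 68
a = 75² - 68² = 5625 - 4624 = 1001
b = 2 × 75 × 68 = 10200
c = 75² + 68² = 5625 + 4624 = 10249
Verification: 1001² + 10200² = 1002001 + 104040000 = 105042001 = 10249² ✓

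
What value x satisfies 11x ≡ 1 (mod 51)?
14

gcd(11, 51) = 1, so the inverse exists.
Extended Euclidean algorithm on (51, 11):
51 = 4 × 11 + 7  ⟹  7 = (1)·51 + (-4)·11
11 = 1 × 7 + 4  ⟹  4 = (-1)·51 + (5)·11
7 = 1 × 4 + 3  ⟹  3 = (2)·51 + (-9)·11
4 = 1 × 3 + 1  ⟹  1 = (-3)·51 + (14)·11
So (14)·11 ≡ 1 (mod 51), i.e. 11^(-1) ≡ 14 (mod 51).
Check: 11 × 14 = 154 ≡ 1 (mod 51)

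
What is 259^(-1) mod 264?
211

gcd(259, 264) = 1, so the inverse exists.
Extended Euclidean algorithm on (264, 259):
264 = 1 × 259 + 5  ⟹  5 = (1)·264 + (-1)·259
259 = 51 × 5 + 4  ⟹  4 = (-51)·264 + (52)·259
5 = 1 × 4 + 1  ⟹  1 = (52)·264 + (-53)·259
So (-53)·259 ≡ 1 (mod 264), i.e. 259^(-1) ≡ -53 ≡ 211 (mod 264).
Check: 259 × 211 = 54649 ≡ 1 (mod 264)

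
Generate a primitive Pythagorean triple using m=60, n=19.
(3239, 2280, 3961)

Euclid's formula: a = m² - n², b = 2mn, c = m² + n²
m = 60, n = 19
a = 60² - 19² = 3600 - 361 = 3239
b = 2 × 60 × 19 = 2280
c = 60² + 19² = 3600 + 361 = 3961
Verification: 3239² + 2280² = 10491121 + 5198400 = 15689521 = 3961² ✓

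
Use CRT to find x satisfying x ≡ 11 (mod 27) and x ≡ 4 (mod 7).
11

Using Chinese Remainder Theorem:
M = 27 × 7 = 189
M1 = 7, M2 = 27
y1 = 7^(-1) mod 27 = 4
y2 = 27^(-1) mod 7 = 6
x = (11×7×4 + 4×27×6) mod 189 = 11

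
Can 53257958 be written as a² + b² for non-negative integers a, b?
Not possible

Factorization: 53257958 = 2 × 13 × 127^3
By Fermat: n is sum of two squares iff every prime p ≡ 3 (mod 4) appears to even power.
Prime(s) ≡ 3 (mod 4) with odd exponent: [(127, 3)]
Therefore 53257958 cannot be expressed as a² + b².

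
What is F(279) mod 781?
1

Matrix identity: Q^n = [[F_(n+1), F_n], [F_n, F_(n-1)]] with Q = [[1,1],[1,0]].
n = 279 = 100010111₂. Square-and-multiply, entries mod 781:
Q^1 = [[1,1],[1,0]]
Q^2 = (Q^1)² = [[2,1],[1,1]]
Q^4 = (Q^2)² = [[5,3],[3,2]]
Q^8 = (Q^4)² = [[34,21],[21,13]]
Q^17 = (Q^8)²·Q = [[241,35],[35,206]]
Q^34 = (Q^17)² = [[731,25],[25,706]]
Q^69 = (Q^34)²·Q = [[0,1],[1,780]]
Q^139 = (Q^69)²·Q = [[0,1],[1,780]]
Q^279 = (Q^139)²·Q = [[0,1],[1,780]]
F_279 mod 781 = Q^279[0][1] = 1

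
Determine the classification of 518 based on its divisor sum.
deficient

Proper divisors of 518: sum = 1 + 2 + 7 + 14 + 37 + 74 + 259 = 394
Since 394 < 518, 518 is deficient.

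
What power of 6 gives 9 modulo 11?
4

Baby-step giant-step with step n = ⌈√11⌉ = 4.
Baby steps 6^j mod 11 (j:value) for j=0..3: 0:1, 1:6, 2:3, 3:7.
Giant-step multiplier: 6^(-4) ≡ 6^(10-4) = 6^6 ≡ 5 (mod 11).
Giant steps γ_i = 9·5^i mod 11: γ_0=9, γ_1=1 (in table at j=0).
x = i·n + j = 1·4 + 0 = 4.
Check: 6^4 ≡ 9 (mod 11).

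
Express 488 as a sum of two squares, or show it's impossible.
2² + 22² (a=2, b=22)

Factorization: 488 = 2^3 × 61
By Fermat: n is sum of two squares iff every prime p ≡ 3 (mod 4) appears to even power.
All primes ≡ 3 (mod 4) appear to even power.
Search a = 0, 1, 2, … for 488 - a² a perfect square: first hit at a = 2: 488 - 4 = 484 = 22².
488 = 2² + 22² = 4 + 484 ✓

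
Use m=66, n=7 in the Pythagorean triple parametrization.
(4307, 924, 4405)

Euclid's formula: a = m² - n², b = 2mn, c = m² + n²
m = 66, n = 7
a = 66² - 7² = 4356 - 49 = 4307
b = 2 × 66 × 7 = 924
c = 66² + 7² = 4356 + 49 = 4405
Verification: 4307² + 924² = 18550249 + 853776 = 19404025 = 4405² ✓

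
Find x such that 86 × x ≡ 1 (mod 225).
191

gcd(86, 225) = 1, so the inverse exists.
Extended Euclidean algorithm on (225, 86):
225 = 2 × 86 + 53  ⟹  53 = (1)·225 + (-2)·86
86 = 1 × 53 + 33  ⟹  33 = (-1)·225 + (3)·86
53 = 1 × 33 + 20  ⟹  20 = (2)·225 + (-5)·86
33 = 1 × 20 + 13  ⟹  13 = (-3)·225 + (8)·86
20 = 1 × 13 + 7  ⟹  7 = (5)·225 + (-13)·86
13 = 1 × 7 + 6  ⟹  6 = (-8)·225 + (21)·86
7 = 1 × 6 + 1  ⟹  1 = (13)·225 + (-34)·86
So (-34)·86 ≡ 1 (mod 225), i.e. 86^(-1) ≡ -34 ≡ 191 (mod 225).
Check: 86 × 191 = 16426 ≡ 1 (mod 225)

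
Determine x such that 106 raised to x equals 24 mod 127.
35

Baby-step giant-step with step n = ⌈√127⌉ = 12.
Baby steps 106^j mod 127 (j:value) for j=0..11: 0:1, 1:106, 2:60, 3:10, 4:44, 5:92, 6:100, 7:59, 8:31, 9:111, 10:82, 11:56.
Giant-step multiplier: 106^(-12) ≡ 106^(126-12) = 106^114 ≡ 50 (mod 127).
Giant steps γ_i = 24·50^i mod 127: γ_0=24, γ_1=57, γ_2=56 (in table at j=11).
x = i·n + j = 2·12 + 11 = 35.
Check: 106^35 ≡ 24 (mod 127).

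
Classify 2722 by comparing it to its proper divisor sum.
deficient

Proper divisors of 2722: sum = 1 + 2 + 1361 = 1364
Since 1364 < 2722, 2722 is deficient.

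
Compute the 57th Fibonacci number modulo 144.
34

Matrix identity: Q^n = [[F_(n+1), F_n], [F_n, F_(n-1)]] with Q = [[1,1],[1,0]].
n = 57 = 111001₂. Square-and-multiply, entries mod 144:
Q^1 = [[1,1],[1,0]]
Q^3 = (Q^1)²·Q = [[3,2],[2,1]]
Q^7 = (Q^3)²·Q = [[21,13],[13,8]]
Q^14 = (Q^7)² = [[34,89],[89,89]]
Q^28 = (Q^14)² = [[5,3],[3,2]]
Q^57 = (Q^28)²·Q = [[55,34],[34,21]]
F_57 mod 144 = Q^57[0][1] = 34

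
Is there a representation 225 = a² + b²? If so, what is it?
0² + 15² (a=0, b=15)

Factorization: 225 = 3^2 × 5^2
By Fermat: n is sum of two squares iff every prime p ≡ 3 (mod 4) appears to even power.
All primes ≡ 3 (mod 4) appear to even power.
Search a = 0, 1, 2, … for 225 - a² a perfect square: first hit at a = 0: 225 - 0 = 225 = 15².
225 = 0² + 15² = 0 + 225 ✓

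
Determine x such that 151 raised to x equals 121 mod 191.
50

Baby-step giant-step with step n = ⌈√191⌉ = 14.
Baby steps 151^j mod 191 (j:value) for j=0..13: 0:1, 1:151, 2:72, 3:176, 4:27, 5:66, 6:34, 7:168, 8:156, 9:63, 10:154, 11:143, 12:10, 13:173.
Giant-step multiplier: 151^(-14) ≡ 151^(190-14) = 151^176 ≡ 13 (mod 191).
Giant steps γ_i = 121·13^i mod 191: γ_0=121, γ_1=45, γ_2=12, γ_3=156 (in table at j=8).
x = i·n + j = 3·14 + 8 = 50.
Check: 151^50 ≡ 121 (mod 191).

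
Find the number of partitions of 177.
522115831195

p(n) counts ways to write n as a sum of positive integers (order ignored).
Euler's pentagonal recurrence: p(k) = p(k-1) + p(k-2) - p(k-5) - p(k-7) + p(k-12) + p(k-15) - ... (offsets j(3j∓1)/2, signs ++--, p(0)=1, p(<0)=0).
DP table for k = 0..176: p(0)=1, p(1)=1, p(2)=2, p(3)=3, p(4)=5, p(5)=7, p(6)=11, p(7)=15, p(8)=22, p(9)=30, p(10)=42, p(11)=56, p(12)=77, p(13)=101, p(14)=135, p(15)=176, p(16)=231, p(17)=297, p(18)=385, p(19)=490, p(20)=627, p(21)=792, p(22)=1002, p(23)=1255, p(24)=1575, p(25)=1958, p(26)=2436, p(27)=3010, p(28)=3718, p(29)=4565, p(30)=5604, p(31)=6842, p(32)=8349, p(33)=10143, p(34)=12310, p(35)=14883, p(36)=17977, p(37)=21637, p(38)=26015, p(39)=31185, p(40)=37338, p(41)=44583, p(42)=53174, p(43)=63261, p(44)=75175, p(45)=89134, p(46)=105558, p(47)=124754, p(48)=147273, p(49)=173525, p(50)=204226, p(51)=239943, p(52)=281589, p(53)=329931, p(54)=386155, p(55)=451276, p(56)=526823, p(57)=614154, p(58)=715220, p(59)=831820, p(60)=966467, p(61)=1121505, p(62)=1300156, p(63)=1505499, p(64)=1741630, p(65)=2012558, p(66)=2323520, p(67)=2679689, p(68)=3087735, p(69)=3554345, p(70)=4087968, p(71)=4697205, p(72)=5392783, p(73)=6185689, p(74)=7089500, p(75)=8118264, p(76)=9289091, p(77)=10619863, p(78)=12132164, p(79)=13848650, p(80)=15796476, p(81)=18004327, p(82)=20506255, p(83)=23338469, p(84)=26543660, p(85)=30167357, p(86)=34262962, p(87)=38887673, p(88)=44108109, p(89)=49995925, p(90)=56634173, p(91)=64112359, p(92)=72533807, p(93)=82010177, p(94)=92669720, p(95)=104651419, p(96)=118114304, p(97)=133230930, p(98)=150198136, p(99)=169229875, p(100)=190569292, p(101)=214481126, p(102)=241265379, p(103)=271248950, p(104)=304801365, p(105)=342325709, p(106)=384276336, p(107)=431149389, p(108)=483502844, p(109)=541946240, p(110)=607163746, p(111)=679903203, p(112)=761002156, p(113)=851376628, p(114)=952050665, p(115)=1064144451, p(116)=1188908248, p(117)=1327710076, p(118)=1482074143, p(119)=1653668665, p(120)=1844349560, p(121)=2056148051, p(122)=2291320912, p(123)=2552338241, p(124)=2841940500, p(125)=3163127352, p(126)=3519222692, p(127)=3913864295, p(128)=4351078600, p(129)=4835271870, p(130)=5371315400, p(131)=5964539504, p(132)=6620830889, p(133)=7346629512, p(134)=8149040695, p(135)=9035836076, p(136)=10015581680, p(137)=11097645016, p(138)=12292341831, p(139)=13610949895, p(140)=15065878135, p(141)=16670689208, p(142)=18440293320, p(143)=20390982757, p(144)=22540654445, p(145)=24908858009, p(146)=27517052599, p(147)=30388671978, p(148)=33549419497, p(149)=37027355200, p(150)=40853235313, p(151)=45060624582, p(152)=49686288421, p(153)=54770336324, p(154)=60356673280, p(155)=66493182097, p(156)=73232243759, p(157)=80630964769, p(158)=88751778802, p(159)=97662728555, p(160)=107438159466, p(161)=118159068427, p(162)=129913904637, p(163)=142798995930, p(164)=156919475295, p(165)=172389800255, p(166)=189334822579, p(167)=207890420102, p(168)=228204732751, p(169)=250438925115, p(170)=274768617130, p(171)=301384802048, p(172)=330495499613, p(173)=362326859895, p(174)=397125074750, p(175)=435157697830, p(176)=476715857290.
Final step: p(177) = p(176) + p(175) - p(172) - p(170) + p(165) + p(162) - p(155) - p(151) + p(142) + p(137) - p(126) - p(120) + p(107) + p(100) - p(85) - p(77) + p(60) + p(51) - p(32) - p(22) + p(1)
= 476715857290 + 435157697830 - 330495499613 - 274768617130 + 172389800255 + 129913904637 - 66493182097 - 45060624582 + 18440293320 + 11097645016 - 3519222692 - 1844349560 + 431149389 + 190569292 - 30167357 - 10619863 + 966467 + 239943 - 8349 - 1002 + 1
= 522115831195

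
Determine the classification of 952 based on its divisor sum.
abundant

Proper divisors of 952: sum = 1 + 2 + 4 + 7 + 8 + 14 + 17 + 28 + 34 + 56 + 68 + 119 + 136 + 238 + 476 = 1208
Since 1208 > 952, 952 is abundant.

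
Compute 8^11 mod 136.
104

Repeated squaring. Binary of 11 = 1011.
8^1 ≡ 8 (mod 136); 8^2 ≡ 64 (mod 136); 8^4 ≡ 16 (mod 136); 8^8 ≡ 120 (mod 136)
8^11 = 8^1 × 8^2 × 8^8 ≡ 104 (mod 136)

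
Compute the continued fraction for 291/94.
[3; 10, 2, 4]

Euclidean algorithm steps:
291 = 3 × 94 + 9
94 = 10 × 9 + 4
9 = 2 × 4 + 1
4 = 4 × 1 + 0
Continued fraction: [3; 10, 2, 4]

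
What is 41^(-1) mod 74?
65

gcd(41, 74) = 1, so the inverse exists.
Extended Euclidean algorithm on (74, 41):
74 = 1 × 41 + 33  ⟹  33 = (1)·74 + (-1)·41
41 = 1 × 33 + 8  ⟹  8 = (-1)·74 + (2)·41
33 = 4 × 8 + 1  ⟹  1 = (5)·74 + (-9)·41
So (-9)·41 ≡ 1 (mod 74), i.e. 41^(-1) ≡ -9 ≡ 65 (mod 74).
Check: 41 × 65 = 2665 ≡ 1 (mod 74)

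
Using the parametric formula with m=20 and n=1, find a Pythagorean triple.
(399, 40, 401)

Euclid's formula: a = m² - n², b = 2mn, c = m² + n²
m = 20, n = 1
a = 20² - 1² = 400 - 1 = 399
b = 2 × 20 × 1 = 40
c = 20² + 1² = 400 + 1 = 401
Verification: 399² + 40² = 159201 + 1600 = 160801 = 401² ✓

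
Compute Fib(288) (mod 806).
476

Matrix identity: Q^n = [[F_(n+1), F_n], [F_n, F_(n-1)]] with Q = [[1,1],[1,0]].
n = 288 = 100100000₂. Square-and-multiply, entries mod 806:
Q^1 = [[1,1],[1,0]]
Q^2 = (Q^1)² = [[2,1],[1,1]]
Q^4 = (Q^2)² = [[5,3],[3,2]]
Q^9 = (Q^4)²·Q = [[55,34],[34,21]]
Q^18 = (Q^9)² = [[151,166],[166,791]]
Q^36 = (Q^18)² = [[385,8],[8,377]]
Q^72 = (Q^36)² = [[791,454],[454,337]]
Q^144 = (Q^72)² = [[5,302],[302,509]]
Q^288 = (Q^144)² = [[151,476],[476,481]]
F_288 mod 806 = Q^288[0][1] = 476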